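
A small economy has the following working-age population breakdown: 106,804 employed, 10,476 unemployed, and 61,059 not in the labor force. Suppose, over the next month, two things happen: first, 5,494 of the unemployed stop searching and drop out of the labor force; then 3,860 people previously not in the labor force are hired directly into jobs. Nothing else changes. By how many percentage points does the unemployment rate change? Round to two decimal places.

The unemployment rate changes by −4.62 percentage points.

Initially, labor force = 106,804 + 10,476 = 117,280, so u = 10,476/117,280 = 8.93%.
After the first change, unemployed and labor force both fall by 5,494 → E = 106,804, U = 4,982, labor force = 111,786.
After the second change, employed and labor force both rise by 3,860; unemployed unchanged → E = 110,664, U = 4,982, labor force = 115,646.
New unemployment rate = 4,982 / 115,646 = 4.31%.
Change = 4.31% − 8.93% = −4.62 percentage points.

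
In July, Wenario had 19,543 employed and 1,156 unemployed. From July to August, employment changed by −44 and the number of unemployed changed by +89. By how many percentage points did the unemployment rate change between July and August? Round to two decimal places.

The unemployment rate changed by +0.42 percentage points.

July: labor force = 19,543 + 1,156 = 20,699; u = 1,156/20,699 = 5.58%.
August: labor force = 19,499 + 1,245 = 20,744; u = 1,245/20,744 = 6.00%.
Change = 6.00% − 5.58% = +0.42 pp.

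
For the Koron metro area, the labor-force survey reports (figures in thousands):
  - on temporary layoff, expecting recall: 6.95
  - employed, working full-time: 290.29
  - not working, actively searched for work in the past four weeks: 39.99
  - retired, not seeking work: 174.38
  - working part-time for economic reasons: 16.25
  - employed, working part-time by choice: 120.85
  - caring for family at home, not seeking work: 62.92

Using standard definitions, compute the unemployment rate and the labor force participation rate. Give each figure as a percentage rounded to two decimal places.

Employed = 290.29 + 16.25 + 120.85 = 427.39 thousand (anyone who worked, including part-time for economic reasons, counts as employed).
Unemployed = 6.95 + 39.99 = 46.94 thousand (jobless and actively searching, or on temporary layoff).
Labor force = 427.39 + 46.94 = 474.33 thousand.
Not in labor force = 174.38 + 62.92 = 237.30 thousand (those not working and not actively searching are outside the labor force).
Civilian working-age population = 474.33 + 237.30 = 711.63 thousand.
Unemployment rate = 46.94 / 474.33 = 9.90%.
Labor force participation rate = 474.33 / 711.63 = 66.65%.

Unemployment rate ≈ 9.90%; labor force participation rate ≈ 66.65%.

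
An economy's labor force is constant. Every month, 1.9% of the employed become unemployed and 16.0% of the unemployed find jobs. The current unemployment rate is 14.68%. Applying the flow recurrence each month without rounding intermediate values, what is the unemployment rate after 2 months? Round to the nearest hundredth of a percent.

Unemployment rate after two months ≈ 13.35%.

With a fixed labor force, u_{t+1} = u_t + s·(1−u_t) − f·u_t = u_t·(1−s−f) + s.
Here 1−s−f = 0.821 and s = 0.019.
u_1 = 0.146800 × 0.821 + 0.019 = 0.139523.
u_2 = 0.139523 × 0.821 + 0.019 = 0.133548.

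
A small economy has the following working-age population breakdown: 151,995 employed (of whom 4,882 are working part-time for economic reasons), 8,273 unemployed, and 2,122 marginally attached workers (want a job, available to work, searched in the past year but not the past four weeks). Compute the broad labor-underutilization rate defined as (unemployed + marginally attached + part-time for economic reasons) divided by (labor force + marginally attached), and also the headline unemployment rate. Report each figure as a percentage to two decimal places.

Broad underutilization rate ≈ 9.41%; headline unemployment rate ≈ 5.16%.

Labor force = 151,995 + 8,273 = 160,268.
Numerator = 8,273 + 2,122 + 4,882 = 15,277.
Denominator = 160,268 + 2,122 = 162,390.
Broad rate = 15,277 / 162,390 = 9.41%.
Headline unemployment rate = 8,273 / 160,268 = 5.16%.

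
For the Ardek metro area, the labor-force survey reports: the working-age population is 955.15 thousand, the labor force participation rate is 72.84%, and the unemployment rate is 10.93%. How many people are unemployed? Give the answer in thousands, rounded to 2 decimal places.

About 76.04 thousand are unemployed.

Labor force = 0.7284 × 955.15 = 695.73 thousand.
Unemployed = 0.1093 × 695.73 ≈ 76.04 thousand.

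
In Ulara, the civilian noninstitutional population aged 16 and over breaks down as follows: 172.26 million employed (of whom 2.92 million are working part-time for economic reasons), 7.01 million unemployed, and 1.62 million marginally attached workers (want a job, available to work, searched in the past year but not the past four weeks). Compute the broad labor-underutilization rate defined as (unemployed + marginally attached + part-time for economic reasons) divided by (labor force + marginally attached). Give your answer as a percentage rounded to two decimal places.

Broad underutilization rate ≈ 6.39%.

Labor force = 172.26 + 7.01 = 179.27 million.
Numerator = 7.01 + 1.62 + 2.92 = 11.55 million.
Denominator = 179.27 + 1.62 = 180.89 million.
Broad rate = 11.55 / 180.89 = 6.39%.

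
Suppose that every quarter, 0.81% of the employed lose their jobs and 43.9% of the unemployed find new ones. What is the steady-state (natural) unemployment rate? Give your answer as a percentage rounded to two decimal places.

Steady-state unemployment rate ≈ 1.81%.

At steady state the flows balance: s·E = f·U, so U/(E+U) = s/(s+f).
u* = 0.81 / (0.81 + 43.9) = 0.81 / 44.71 = 1.81%.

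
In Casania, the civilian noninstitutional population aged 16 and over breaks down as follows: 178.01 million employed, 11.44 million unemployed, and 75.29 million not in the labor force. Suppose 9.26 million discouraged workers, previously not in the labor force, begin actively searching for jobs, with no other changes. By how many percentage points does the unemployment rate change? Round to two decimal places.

The unemployment rate changes by +4.38 percentage points.

Initially, labor force = 178.01 + 11.44 = 189.45 million, so u = 11.44/189.45 = 6.04%.
After the change, unemployed and labor force both rise by 9.26 → E = 178.01, U = 20.70, labor force = 198.71 million.
New unemployment rate = 20.70 / 198.71 = 10.42%.
Change = 10.42% − 6.04% = +4.38 percentage points.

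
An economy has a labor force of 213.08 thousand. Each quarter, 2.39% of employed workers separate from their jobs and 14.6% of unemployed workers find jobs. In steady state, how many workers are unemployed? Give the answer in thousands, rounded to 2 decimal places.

About 29.97 thousand are unemployed in steady state.

Steady-state unemployment rate u* = s/(s+f) = 2.39/(2.39+14.6) = 0.140671.
Unemployed = u* × labor force = 0.140671 × 213.08 ≈ 29.97 thousand.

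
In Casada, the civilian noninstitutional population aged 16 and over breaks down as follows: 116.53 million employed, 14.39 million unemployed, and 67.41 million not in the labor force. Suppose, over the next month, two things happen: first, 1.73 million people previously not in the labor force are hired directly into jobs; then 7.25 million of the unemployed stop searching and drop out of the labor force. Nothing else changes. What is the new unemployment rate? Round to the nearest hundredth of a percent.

New unemployment rate ≈ 5.69%.

Initially, labor force = 116.53 + 14.39 = 130.92 million, so u = 14.39/130.92 = 10.99%.
After the first change, employed and labor force both rise by 1.73; unemployed unchanged → E = 118.26, U = 14.39, labor force = 132.65 million.
After the second change, unemployed and labor force both fall by 7.25 → E = 118.26, U = 7.14, labor force = 125.40 million.
New unemployment rate = 7.14 / 125.40 = 5.69%.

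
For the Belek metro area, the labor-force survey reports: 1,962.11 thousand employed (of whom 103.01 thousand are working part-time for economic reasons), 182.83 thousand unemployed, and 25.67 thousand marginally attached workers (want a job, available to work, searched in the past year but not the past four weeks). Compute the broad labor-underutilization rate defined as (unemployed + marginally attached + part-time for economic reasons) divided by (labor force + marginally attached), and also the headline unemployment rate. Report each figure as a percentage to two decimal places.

Labor force = 1,962.11 + 182.83 = 2,144.94 thousand.
Numerator = 182.83 + 25.67 + 103.01 = 311.51 thousand.
Denominator = 2,144.94 + 25.67 = 2,170.61 thousand.
Broad rate = 311.51 / 2,170.61 = 14.35%.
Headline unemployment rate = 182.83 / 2,144.94 = 8.52%.

Broad underutilization rate ≈ 14.35%; headline unemployment rate ≈ 8.52%.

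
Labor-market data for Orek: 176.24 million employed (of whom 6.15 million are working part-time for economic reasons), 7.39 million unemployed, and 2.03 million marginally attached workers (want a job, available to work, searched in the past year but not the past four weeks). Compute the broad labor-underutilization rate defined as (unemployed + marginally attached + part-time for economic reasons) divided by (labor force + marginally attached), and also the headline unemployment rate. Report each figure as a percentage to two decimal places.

Broad underutilization rate ≈ 8.39%; headline unemployment rate ≈ 4.02%.

Labor force = 176.24 + 7.39 = 183.63 million.
Numerator = 7.39 + 2.03 + 6.15 = 15.57 million.
Denominator = 183.63 + 2.03 = 185.66 million.
Broad rate = 15.57 / 185.66 = 8.39%.
Headline unemployment rate = 7.39 / 183.63 = 4.02%.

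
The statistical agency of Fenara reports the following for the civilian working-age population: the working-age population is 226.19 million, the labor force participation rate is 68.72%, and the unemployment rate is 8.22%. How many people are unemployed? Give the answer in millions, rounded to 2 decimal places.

About 12.78 million are unemployed.

Labor force = 0.6872 × 226.19 = 155.44 million.
Unemployed = 0.0822 × 155.44 ≈ 12.78 million.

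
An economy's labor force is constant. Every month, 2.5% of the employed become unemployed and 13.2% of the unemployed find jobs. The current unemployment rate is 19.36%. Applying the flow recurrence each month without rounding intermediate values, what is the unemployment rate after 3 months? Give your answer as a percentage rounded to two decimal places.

With a fixed labor force, u_{t+1} = u_t + s·(1−u_t) − f·u_t = u_t·(1−s−f) + s.
Here 1−s−f = 0.843 and s = 0.025.
u_1 = 0.193600 × 0.843 + 0.025 = 0.188205.
u_2 = 0.188205 × 0.843 + 0.025 = 0.183657.
u_3 = 0.183657 × 0.843 + 0.025 = 0.179823.

Unemployment rate after three months ≈ 17.98%.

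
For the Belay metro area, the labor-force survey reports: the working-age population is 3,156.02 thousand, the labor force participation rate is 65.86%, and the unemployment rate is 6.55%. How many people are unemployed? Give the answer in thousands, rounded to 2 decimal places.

About 136.15 thousand are unemployed.

Labor force = 0.6586 × 3,156.02 = 2,078.55 thousand.
Unemployed = 0.0655 × 2,078.55 ≈ 136.15 thousand.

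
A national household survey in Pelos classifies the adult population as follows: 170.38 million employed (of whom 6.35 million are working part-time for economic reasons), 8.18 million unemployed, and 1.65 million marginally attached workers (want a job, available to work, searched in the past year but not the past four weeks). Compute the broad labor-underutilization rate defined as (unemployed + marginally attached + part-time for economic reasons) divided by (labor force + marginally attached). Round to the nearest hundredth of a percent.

Broad underutilization rate ≈ 8.98%.

Labor force = 170.38 + 8.18 = 178.56 million.
Numerator = 8.18 + 1.65 + 6.35 = 16.18 million.
Denominator = 178.56 + 1.65 = 180.21 million.
Broad rate = 16.18 / 180.21 = 8.98%.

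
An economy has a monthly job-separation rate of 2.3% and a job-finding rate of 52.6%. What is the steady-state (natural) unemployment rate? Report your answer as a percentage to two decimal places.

At steady state the flows balance: s·E = f·U, so U/(E+U) = s/(s+f).
u* = 2.3 / (2.3 + 52.6) = 2.3 / 54.90 = 4.19%.

Steady-state unemployment rate ≈ 4.19%.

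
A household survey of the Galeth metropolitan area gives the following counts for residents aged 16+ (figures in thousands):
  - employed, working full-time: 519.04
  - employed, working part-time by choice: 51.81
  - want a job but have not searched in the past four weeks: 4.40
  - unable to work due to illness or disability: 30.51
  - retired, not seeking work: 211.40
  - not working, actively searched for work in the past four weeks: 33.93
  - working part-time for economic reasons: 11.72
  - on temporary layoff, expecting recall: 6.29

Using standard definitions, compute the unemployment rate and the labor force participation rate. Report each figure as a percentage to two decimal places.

Unemployment rate ≈ 6.46%; labor force participation rate ≈ 71.66%.

Employed = 519.04 + 51.81 + 11.72 = 582.57 thousand (anyone who worked, including part-time for economic reasons, counts as employed).
Unemployed = 33.93 + 6.29 = 40.22 thousand (jobless and actively searching, or on temporary layoff).
Labor force = 582.57 + 40.22 = 622.79 thousand.
Not in labor force = 4.40 + 30.51 + 211.40 = 246.31 thousand (those not working and not actively searching are outside the labor force — including those who want a job but have given up searching).
Civilian working-age population = 622.79 + 246.31 = 869.10 thousand.
Unemployment rate = 40.22 / 622.79 = 6.46%.
Labor force participation rate = 622.79 / 869.10 = 71.66%.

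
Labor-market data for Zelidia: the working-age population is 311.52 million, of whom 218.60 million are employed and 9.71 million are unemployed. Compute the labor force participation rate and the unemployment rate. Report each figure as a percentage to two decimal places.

Labor force = employed + unemployed = 218.60 + 9.71 = 228.31 million.
Unemployment rate = 9.71 / 228.31 = 4.25%.
Labor force participation rate = 228.31 / 311.52 = 73.29%.

Labor force participation rate ≈ 73.29%; unemployment rate ≈ 4.25%.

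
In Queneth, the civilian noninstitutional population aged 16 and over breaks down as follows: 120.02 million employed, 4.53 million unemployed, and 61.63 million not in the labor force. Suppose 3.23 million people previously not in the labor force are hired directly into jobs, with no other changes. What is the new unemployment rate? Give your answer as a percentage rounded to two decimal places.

Initially, labor force = 120.02 + 4.53 = 124.55 million, so u = 4.53/124.55 = 3.64%.
After the change, employed and labor force both rise by 3.23; unemployed unchanged → E = 123.25, U = 4.53, labor force = 127.78 million.
New unemployment rate = 4.53 / 127.78 = 3.55%.

New unemployment rate ≈ 3.55%.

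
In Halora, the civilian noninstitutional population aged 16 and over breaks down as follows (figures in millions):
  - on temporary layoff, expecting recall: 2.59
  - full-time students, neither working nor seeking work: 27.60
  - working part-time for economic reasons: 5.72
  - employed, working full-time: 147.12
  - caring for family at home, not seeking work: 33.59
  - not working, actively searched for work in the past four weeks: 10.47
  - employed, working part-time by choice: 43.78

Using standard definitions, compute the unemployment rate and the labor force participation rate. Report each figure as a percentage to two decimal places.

Employed = 5.72 + 147.12 + 43.78 = 196.62 million (anyone who worked, including part-time for economic reasons, counts as employed).
Unemployed = 2.59 + 10.47 = 13.06 million (jobless and actively searching, or on temporary layoff).
Labor force = 196.62 + 13.06 = 209.68 million.
Not in labor force = 27.60 + 33.59 = 61.19 million (those not working and not actively searching are outside the labor force).
Civilian working-age population = 209.68 + 61.19 = 270.87 million.
Unemployment rate = 13.06 / 209.68 = 6.23%.
Labor force participation rate = 209.68 / 270.87 = 77.41%.

Unemployment rate ≈ 6.23%; labor force participation rate ≈ 77.41%.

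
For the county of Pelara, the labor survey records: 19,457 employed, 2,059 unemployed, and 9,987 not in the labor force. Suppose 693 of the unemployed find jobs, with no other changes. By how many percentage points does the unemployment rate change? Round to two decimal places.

Initially, labor force = 19,457 + 2,059 = 21,516, so u = 2,059/21,516 = 9.57%.
After the change, unemployed falls and employed rises by 693; labor force unchanged → E = 20,150, U = 1,366, labor force = 21,516.
New unemployment rate = 1,366 / 21,516 = 6.35%.
Change = 6.35% − 9.57% = −3.22 percentage points.

The unemployment rate changes by −3.22 percentage points.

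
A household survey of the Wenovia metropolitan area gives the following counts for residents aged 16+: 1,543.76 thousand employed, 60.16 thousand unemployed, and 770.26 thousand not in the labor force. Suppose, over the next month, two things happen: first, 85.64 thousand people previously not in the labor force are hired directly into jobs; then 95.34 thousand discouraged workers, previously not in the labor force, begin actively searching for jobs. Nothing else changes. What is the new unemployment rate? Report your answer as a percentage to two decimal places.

Initially, labor force = 1,543.76 + 60.16 = 1,603.92 thousand, so u = 60.16/1,603.92 = 3.75%.
After the first change, employed and labor force both rise by 85.64; unemployed unchanged → E = 1,629.40, U = 60.16, labor force = 1,689.56 thousand.
After the second change, unemployed and labor force both rise by 95.34 → E = 1,629.40, U = 155.50, labor force = 1,784.90 thousand.
New unemployment rate = 155.50 / 1,784.90 = 8.71%.

New unemployment rate ≈ 8.71%.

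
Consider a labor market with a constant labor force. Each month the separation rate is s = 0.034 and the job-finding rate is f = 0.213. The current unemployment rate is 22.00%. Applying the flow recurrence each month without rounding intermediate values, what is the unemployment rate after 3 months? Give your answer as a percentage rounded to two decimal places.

Unemployment rate after three months ≈ 17.28%.

With a fixed labor force, u_{t+1} = u_t + s·(1−u_t) − f·u_t = u_t·(1−s−f) + s.
Here 1−s−f = 0.753 and s = 0.034.
u_1 = 0.220000 × 0.753 + 0.034 = 0.199660.
u_2 = 0.199660 × 0.753 + 0.034 = 0.184344.
u_3 = 0.184344 × 0.753 + 0.034 = 0.172811.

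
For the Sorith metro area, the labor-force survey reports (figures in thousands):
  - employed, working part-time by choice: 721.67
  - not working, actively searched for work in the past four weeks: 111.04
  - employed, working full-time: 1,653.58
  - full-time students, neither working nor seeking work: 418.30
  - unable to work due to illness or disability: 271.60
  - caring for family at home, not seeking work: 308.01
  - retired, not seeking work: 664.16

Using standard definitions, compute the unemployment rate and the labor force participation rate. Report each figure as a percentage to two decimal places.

Employed = 721.67 + 1,653.58 = 2,375.25 thousand.
Unemployed = 111.04 thousand.
Labor force = 2,375.25 + 111.04 = 2,486.29 thousand.
Not in labor force = 418.30 + 271.60 + 308.01 + 664.16 = 1,662.07 thousand (those not working and not actively searching are outside the labor force).
Civilian working-age population = 2,486.29 + 1,662.07 = 4,148.36 thousand.
Unemployment rate = 111.04 / 2,486.29 = 4.47%.
Labor force participation rate = 2,486.29 / 4,148.36 = 59.93%.

Unemployment rate ≈ 4.47%; labor force participation rate ≈ 59.93%.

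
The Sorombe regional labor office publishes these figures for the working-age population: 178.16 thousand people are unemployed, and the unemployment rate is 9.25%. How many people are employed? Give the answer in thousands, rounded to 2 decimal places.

About 1,747.89 thousand are employed.

Labor force = U / u = 178.16 / 0.0925 ≈ 1,926.05 thousand.
Employed = labor force − unemployed = 1,926.05 − 178.16 = 1,747.89 thousand.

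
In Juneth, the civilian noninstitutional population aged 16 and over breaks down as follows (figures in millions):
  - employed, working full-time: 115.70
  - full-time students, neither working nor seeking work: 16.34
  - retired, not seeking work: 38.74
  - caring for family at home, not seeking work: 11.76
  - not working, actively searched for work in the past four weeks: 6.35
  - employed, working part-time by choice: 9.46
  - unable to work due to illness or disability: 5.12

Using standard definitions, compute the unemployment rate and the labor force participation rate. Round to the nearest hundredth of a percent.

Employed = 115.70 + 9.46 = 125.16 million.
Unemployed = 6.35 million.
Labor force = 125.16 + 6.35 = 131.51 million.
Not in labor force = 16.34 + 38.74 + 11.76 + 5.12 = 71.96 million (those not working and not actively searching are outside the labor force).
Civilian working-age population = 131.51 + 71.96 = 203.47 million.
Unemployment rate = 6.35 / 131.51 = 4.83%.
Labor force participation rate = 131.51 / 203.47 = 64.63%.

Unemployment rate ≈ 4.83%; labor force participation rate ≈ 64.63%.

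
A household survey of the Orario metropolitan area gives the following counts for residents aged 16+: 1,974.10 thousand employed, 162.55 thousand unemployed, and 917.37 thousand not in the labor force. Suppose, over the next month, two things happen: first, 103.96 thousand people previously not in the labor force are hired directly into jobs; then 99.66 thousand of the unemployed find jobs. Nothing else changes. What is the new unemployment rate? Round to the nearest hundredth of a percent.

Initially, labor force = 1,974.10 + 162.55 = 2,136.65 thousand, so u = 162.55/2,136.65 = 7.61%.
After the first change, employed and labor force both rise by 103.96; unemployed unchanged → E = 2,078.06, U = 162.55, labor force = 2,240.61 thousand.
After the second change, unemployed falls and employed rises by 99.66; labor force unchanged → E = 2,177.72, U = 62.89, labor force = 2,240.61 thousand.
New unemployment rate = 62.89 / 2,240.61 = 2.81%.

New unemployment rate ≈ 2.81%.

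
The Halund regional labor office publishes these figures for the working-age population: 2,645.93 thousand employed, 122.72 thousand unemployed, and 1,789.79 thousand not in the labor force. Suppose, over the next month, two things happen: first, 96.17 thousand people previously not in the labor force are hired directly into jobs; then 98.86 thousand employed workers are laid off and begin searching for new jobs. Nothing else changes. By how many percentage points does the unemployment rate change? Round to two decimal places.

The unemployment rate changes by +3.30 percentage points.

Initially, labor force = 2,645.93 + 122.72 = 2,768.65 thousand, so u = 122.72/2,768.65 = 4.43%.
After the first change, employed and labor force both rise by 96.17; unemployed unchanged → E = 2,742.10, U = 122.72, labor force = 2,864.82 thousand.
After the second change, employed falls and unemployed rises by 98.86; labor force unchanged → E = 2,643.24, U = 221.58, labor force = 2,864.82 thousand.
New unemployment rate = 221.58 / 2,864.82 = 7.73%.
Change = 7.73% − 4.43% = +3.30 percentage points.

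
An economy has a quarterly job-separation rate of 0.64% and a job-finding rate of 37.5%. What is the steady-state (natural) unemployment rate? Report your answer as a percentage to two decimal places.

Steady-state unemployment rate ≈ 1.68%.

At steady state the flows balance: s·E = f·U, so U/(E+U) = s/(s+f).
u* = 0.64 / (0.64 + 37.5) = 0.64 / 38.14 = 1.68%.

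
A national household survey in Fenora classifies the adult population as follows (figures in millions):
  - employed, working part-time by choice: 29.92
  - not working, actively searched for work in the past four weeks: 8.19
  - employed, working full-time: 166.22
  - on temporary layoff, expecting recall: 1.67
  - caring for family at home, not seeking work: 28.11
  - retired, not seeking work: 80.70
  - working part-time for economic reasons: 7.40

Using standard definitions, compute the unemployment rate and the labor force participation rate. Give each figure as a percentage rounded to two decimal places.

Employed = 29.92 + 166.22 + 7.40 = 203.54 million (anyone who worked, including part-time for economic reasons, counts as employed).
Unemployed = 8.19 + 1.67 = 9.86 million (jobless and actively searching, or on temporary layoff).
Labor force = 203.54 + 9.86 = 213.40 million.
Not in labor force = 28.11 + 80.70 = 108.81 million (those not working and not actively searching are outside the labor force).
Civilian working-age population = 213.40 + 108.81 = 322.21 million.
Unemployment rate = 9.86 / 213.40 = 4.62%.
Labor force participation rate = 213.40 / 322.21 = 66.23%.

Unemployment rate ≈ 4.62%; labor force participation rate ≈ 66.23%.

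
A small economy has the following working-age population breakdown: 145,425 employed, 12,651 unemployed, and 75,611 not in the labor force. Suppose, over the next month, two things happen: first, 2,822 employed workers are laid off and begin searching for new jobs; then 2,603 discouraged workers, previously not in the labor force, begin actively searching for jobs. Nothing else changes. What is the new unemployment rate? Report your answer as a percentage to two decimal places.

Initially, labor force = 145,425 + 12,651 = 158,076, so u = 12,651/158,076 = 8.00%.
After the first change, employed falls and unemployed rises by 2,822; labor force unchanged → E = 142,603, U = 15,473, labor force = 158,076.
After the second change, unemployed and labor force both rise by 2,603 → E = 142,603, U = 18,076, labor force = 160,679.
New unemployment rate = 18,076 / 160,679 = 11.25%.

New unemployment rate ≈ 11.25%.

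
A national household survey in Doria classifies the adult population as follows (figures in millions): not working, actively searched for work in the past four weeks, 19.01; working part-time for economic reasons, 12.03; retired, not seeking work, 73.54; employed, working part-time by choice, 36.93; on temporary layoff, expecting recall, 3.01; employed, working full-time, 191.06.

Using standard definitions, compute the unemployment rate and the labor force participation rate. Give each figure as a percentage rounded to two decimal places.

Employed = 12.03 + 36.93 + 191.06 = 240.02 million (anyone who worked, including part-time for economic reasons, counts as employed).
Unemployed = 19.01 + 3.01 = 22.02 million (jobless and actively searching, or on temporary layoff).
Labor force = 240.02 + 22.02 = 262.04 million.
Not in labor force = 73.54 million (those not working and not actively searching are outside the labor force).
Civilian working-age population = 262.04 + 73.54 = 335.58 million.
Unemployment rate = 22.02 / 262.04 = 8.40%.
Labor force participation rate = 262.04 / 335.58 = 78.09%.

Unemployment rate ≈ 8.40%; labor force participation rate ≈ 78.09%.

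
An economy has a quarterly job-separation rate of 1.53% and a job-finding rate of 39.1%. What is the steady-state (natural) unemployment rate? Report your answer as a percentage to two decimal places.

At steady state the flows balance: s·E = f·U, so U/(E+U) = s/(s+f).
u* = 1.53 / (1.53 + 39.1) = 1.53 / 40.63 = 3.77%.

Steady-state unemployment rate ≈ 3.77%.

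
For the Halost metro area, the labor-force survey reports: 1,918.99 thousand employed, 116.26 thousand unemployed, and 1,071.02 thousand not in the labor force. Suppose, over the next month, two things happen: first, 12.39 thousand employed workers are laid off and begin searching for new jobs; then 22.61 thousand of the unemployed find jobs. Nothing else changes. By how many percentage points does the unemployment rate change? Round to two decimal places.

Initially, labor force = 1,918.99 + 116.26 = 2,035.25 thousand, so u = 116.26/2,035.25 = 5.71%.
After the first change, employed falls and unemployed rises by 12.39; labor force unchanged → E = 1,906.60, U = 128.65, labor force = 2,035.25 thousand.
After the second change, unemployed falls and employed rises by 22.61; labor force unchanged → E = 1,929.21, U = 106.04, labor force = 2,035.25 thousand.
New unemployment rate = 106.04 / 2,035.25 = 5.21%.
Change = 5.21% − 5.71% = −0.50 percentage points.

The unemployment rate changes by −0.50 percentage points.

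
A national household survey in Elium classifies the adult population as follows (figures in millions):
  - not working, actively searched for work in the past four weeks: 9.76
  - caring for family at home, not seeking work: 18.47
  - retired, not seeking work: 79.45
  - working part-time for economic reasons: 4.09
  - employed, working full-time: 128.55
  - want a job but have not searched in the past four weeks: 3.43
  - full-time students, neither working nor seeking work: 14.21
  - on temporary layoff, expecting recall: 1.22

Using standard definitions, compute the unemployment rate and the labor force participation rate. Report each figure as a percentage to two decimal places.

Unemployment rate ≈ 7.65%; labor force participation rate ≈ 55.41%.

Employed = 4.09 + 128.55 = 132.64 million (anyone who worked, including part-time for economic reasons, counts as employed).
Unemployed = 9.76 + 1.22 = 10.98 million (jobless and actively searching, or on temporary layoff).
Labor force = 132.64 + 10.98 = 143.62 million.
Not in labor force = 18.47 + 79.45 + 3.43 + 14.21 = 115.56 million (those not working and not actively searching are outside the labor force — including those who want a job but have given up searching).
Civilian working-age population = 143.62 + 115.56 = 259.18 million.
Unemployment rate = 10.98 / 143.62 = 7.65%.
Labor force participation rate = 143.62 / 259.18 = 55.41%.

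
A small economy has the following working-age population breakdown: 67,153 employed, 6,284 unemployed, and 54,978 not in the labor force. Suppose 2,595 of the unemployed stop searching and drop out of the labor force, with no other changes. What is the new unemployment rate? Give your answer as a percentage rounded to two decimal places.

New unemployment rate ≈ 5.21%.

Initially, labor force = 67,153 + 6,284 = 73,437, so u = 6,284/73,437 = 8.56%.
After the change, unemployed and labor force both fall by 2,595 → E = 67,153, U = 3,689, labor force = 70,842.
New unemployment rate = 3,689 / 70,842 = 5.21%.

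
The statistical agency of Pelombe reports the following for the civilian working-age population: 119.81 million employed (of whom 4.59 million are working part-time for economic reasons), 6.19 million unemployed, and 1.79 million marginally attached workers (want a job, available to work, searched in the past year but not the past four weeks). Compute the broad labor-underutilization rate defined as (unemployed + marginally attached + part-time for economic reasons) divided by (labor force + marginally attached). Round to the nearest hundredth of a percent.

Labor force = 119.81 + 6.19 = 126.00 million.
Numerator = 6.19 + 1.79 + 4.59 = 12.57 million.
Denominator = 126.00 + 1.79 = 127.79 million.
Broad rate = 12.57 / 127.79 = 9.84%.

Broad underutilization rate ≈ 9.84%.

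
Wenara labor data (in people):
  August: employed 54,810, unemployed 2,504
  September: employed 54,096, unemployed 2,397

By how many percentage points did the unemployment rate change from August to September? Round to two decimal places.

The unemployment rate changed by −0.13 percentage points.

August: labor force = 54,810 + 2,504 = 57,314; u = 2,504/57,314 = 4.37%.
September: labor force = 54,096 + 2,397 = 56,493; u = 2,397/56,493 = 4.24%.
Change = 4.24% − 4.37% = −0.13 pp.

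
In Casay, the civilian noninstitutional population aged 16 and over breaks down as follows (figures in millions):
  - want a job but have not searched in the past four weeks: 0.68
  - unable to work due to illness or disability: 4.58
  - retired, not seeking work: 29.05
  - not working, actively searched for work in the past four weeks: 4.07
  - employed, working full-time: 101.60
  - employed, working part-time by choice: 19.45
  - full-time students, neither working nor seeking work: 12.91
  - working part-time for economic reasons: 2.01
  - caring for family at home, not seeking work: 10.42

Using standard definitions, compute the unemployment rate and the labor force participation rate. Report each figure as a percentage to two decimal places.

Employed = 101.60 + 19.45 + 2.01 = 123.06 million (anyone who worked, including part-time for economic reasons, counts as employed).
Unemployed = 4.07 million.
Labor force = 123.06 + 4.07 = 127.13 million.
Not in labor force = 0.68 + 4.58 + 29.05 + 12.91 + 10.42 = 57.64 million (those not working and not actively searching are outside the labor force — including those who want a job but have given up searching).
Civilian working-age population = 127.13 + 57.64 = 184.77 million.
Unemployment rate = 4.07 / 127.13 = 3.20%.
Labor force participation rate = 127.13 / 184.77 = 68.80%.

Unemployment rate ≈ 3.20%; labor force participation rate ≈ 68.80%.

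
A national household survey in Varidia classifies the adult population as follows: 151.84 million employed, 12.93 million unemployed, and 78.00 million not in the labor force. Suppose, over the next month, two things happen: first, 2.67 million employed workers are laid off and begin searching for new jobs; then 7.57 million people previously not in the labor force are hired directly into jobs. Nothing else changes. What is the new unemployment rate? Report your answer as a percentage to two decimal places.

New unemployment rate ≈ 9.05%.

Initially, labor force = 151.84 + 12.93 = 164.77 million, so u = 12.93/164.77 = 7.85%.
After the first change, employed falls and unemployed rises by 2.67; labor force unchanged → E = 149.17, U = 15.60, labor force = 164.77 million.
After the second change, employed and labor force both rise by 7.57; unemployed unchanged → E = 156.74, U = 15.60, labor force = 172.34 million.
New unemployment rate = 15.60 / 172.34 = 9.05%.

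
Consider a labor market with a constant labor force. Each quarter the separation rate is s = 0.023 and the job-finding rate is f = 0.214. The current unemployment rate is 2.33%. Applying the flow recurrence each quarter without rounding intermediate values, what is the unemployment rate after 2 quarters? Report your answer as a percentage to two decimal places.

Unemployment rate after two quarters ≈ 5.41%.

With a fixed labor force, u_{t+1} = u_t + s·(1−u_t) − f·u_t = u_t·(1−s−f) + s.
Here 1−s−f = 0.763 and s = 0.023.
u_1 = 0.023300 × 0.763 + 0.023 = 0.040778.
u_2 = 0.040778 × 0.763 + 0.023 = 0.054114.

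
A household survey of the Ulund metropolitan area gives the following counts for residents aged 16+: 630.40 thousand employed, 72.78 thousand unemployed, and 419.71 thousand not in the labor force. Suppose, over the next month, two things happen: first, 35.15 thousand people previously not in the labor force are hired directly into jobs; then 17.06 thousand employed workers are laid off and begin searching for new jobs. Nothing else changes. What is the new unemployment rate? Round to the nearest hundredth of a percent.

New unemployment rate ≈ 12.17%.

Initially, labor force = 630.40 + 72.78 = 703.18 thousand, so u = 72.78/703.18 = 10.35%.
After the first change, employed and labor force both rise by 35.15; unemployed unchanged → E = 665.55, U = 72.78, labor force = 738.33 thousand.
After the second change, employed falls and unemployed rises by 17.06; labor force unchanged → E = 648.49, U = 89.84, labor force = 738.33 thousand.
New unemployment rate = 89.84 / 738.33 = 12.17%.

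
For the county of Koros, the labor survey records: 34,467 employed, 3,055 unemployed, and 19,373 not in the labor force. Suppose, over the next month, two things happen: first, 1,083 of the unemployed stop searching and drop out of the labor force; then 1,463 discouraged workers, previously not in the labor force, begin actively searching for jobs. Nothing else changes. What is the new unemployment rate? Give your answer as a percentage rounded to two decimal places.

New unemployment rate ≈ 9.06%.

Initially, labor force = 34,467 + 3,055 = 37,522, so u = 3,055/37,522 = 8.14%.
After the first change, unemployed and labor force both fall by 1,083 → E = 34,467, U = 1,972, labor force = 36,439.
After the second change, unemployed and labor force both rise by 1,463 → E = 34,467, U = 3,435, labor force = 37,902.
New unemployment rate = 3,435 / 37,902 = 9.06%.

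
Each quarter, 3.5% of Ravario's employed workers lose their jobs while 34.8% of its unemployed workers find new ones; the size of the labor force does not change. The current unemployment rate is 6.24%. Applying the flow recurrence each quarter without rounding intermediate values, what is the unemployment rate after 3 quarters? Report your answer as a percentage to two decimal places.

Unemployment rate after three quarters ≈ 8.46%.

With a fixed labor force, u_{t+1} = u_t + s·(1−u_t) − f·u_t = u_t·(1−s−f) + s.
Here 1−s−f = 0.617 and s = 0.035.
u_1 = 0.062400 × 0.617 + 0.035 = 0.073501.
u_2 = 0.073501 × 0.617 + 0.035 = 0.080350.
u_3 = 0.080350 × 0.617 + 0.035 = 0.084576.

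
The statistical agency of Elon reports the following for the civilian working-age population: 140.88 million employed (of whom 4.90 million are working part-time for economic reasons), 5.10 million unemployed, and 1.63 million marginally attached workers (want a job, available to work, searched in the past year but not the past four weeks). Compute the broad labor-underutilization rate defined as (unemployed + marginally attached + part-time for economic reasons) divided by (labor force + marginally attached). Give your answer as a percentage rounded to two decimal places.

Broad underutilization rate ≈ 7.88%.

Labor force = 140.88 + 5.10 = 145.98 million.
Numerator = 5.10 + 1.63 + 4.90 = 11.63 million.
Denominator = 145.98 + 1.63 = 147.61 million.
Broad rate = 11.63 / 147.61 = 7.88%.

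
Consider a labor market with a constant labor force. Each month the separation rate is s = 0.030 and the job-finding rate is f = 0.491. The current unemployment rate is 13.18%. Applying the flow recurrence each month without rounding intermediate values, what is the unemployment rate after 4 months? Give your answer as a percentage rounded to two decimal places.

With a fixed labor force, u_{t+1} = u_t + s·(1−u_t) − f·u_t = u_t·(1−s−f) + s.
Here 1−s−f = 0.479 and s = 0.030.
u_1 = 0.131800 × 0.479 + 0.030 = 0.093132.
u_2 = 0.093132 × 0.479 + 0.030 = 0.074610.
u_3 = 0.074610 × 0.479 + 0.030 = 0.065738.
u_4 = 0.065738 × 0.479 + 0.030 = 0.061489.

Unemployment rate after four months ≈ 6.15%.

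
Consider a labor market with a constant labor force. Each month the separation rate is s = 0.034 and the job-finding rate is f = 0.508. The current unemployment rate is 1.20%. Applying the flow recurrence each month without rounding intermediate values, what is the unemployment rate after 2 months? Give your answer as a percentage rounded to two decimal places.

With a fixed labor force, u_{t+1} = u_t + s·(1−u_t) − f·u_t = u_t·(1−s−f) + s.
Here 1−s−f = 0.458 and s = 0.034.
u_1 = 0.012000 × 0.458 + 0.034 = 0.039496.
u_2 = 0.039496 × 0.458 + 0.034 = 0.052089.

Unemployment rate after two months ≈ 5.21%.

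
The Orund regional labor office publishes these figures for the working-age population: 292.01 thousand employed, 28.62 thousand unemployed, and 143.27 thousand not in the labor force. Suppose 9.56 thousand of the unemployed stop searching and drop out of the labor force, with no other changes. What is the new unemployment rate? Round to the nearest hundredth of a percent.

New unemployment rate ≈ 6.13%.

Initially, labor force = 292.01 + 28.62 = 320.63 thousand, so u = 28.62/320.63 = 8.93%.
After the change, unemployed and labor force both fall by 9.56 → E = 292.01, U = 19.06, labor force = 311.07 thousand.
New unemployment rate = 19.06 / 311.07 = 6.13%.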